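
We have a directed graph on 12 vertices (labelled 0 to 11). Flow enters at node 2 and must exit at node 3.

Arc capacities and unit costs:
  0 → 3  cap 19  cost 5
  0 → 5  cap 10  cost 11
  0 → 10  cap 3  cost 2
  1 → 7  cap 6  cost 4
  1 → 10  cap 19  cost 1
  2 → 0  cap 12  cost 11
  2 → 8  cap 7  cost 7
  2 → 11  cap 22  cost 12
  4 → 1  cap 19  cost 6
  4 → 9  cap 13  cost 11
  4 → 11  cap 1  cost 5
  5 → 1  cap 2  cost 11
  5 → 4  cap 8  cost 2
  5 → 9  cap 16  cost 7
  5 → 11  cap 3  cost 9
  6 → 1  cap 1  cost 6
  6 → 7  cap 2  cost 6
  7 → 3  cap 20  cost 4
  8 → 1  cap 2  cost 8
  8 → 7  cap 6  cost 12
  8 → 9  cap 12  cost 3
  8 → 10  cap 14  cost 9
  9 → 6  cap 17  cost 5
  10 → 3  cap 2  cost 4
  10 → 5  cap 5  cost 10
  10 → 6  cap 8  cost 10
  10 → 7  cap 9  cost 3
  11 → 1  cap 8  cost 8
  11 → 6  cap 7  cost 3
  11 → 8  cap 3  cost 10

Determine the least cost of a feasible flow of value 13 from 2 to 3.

shortest-cost path #1: 2→0→3 push 12 @ unit cost 16 (adds 192)
shortest-cost path #2: 2→8→10→3 push 1 @ unit cost 20 (adds 20)
total cost = 212

Minimum cost for 13 units: 212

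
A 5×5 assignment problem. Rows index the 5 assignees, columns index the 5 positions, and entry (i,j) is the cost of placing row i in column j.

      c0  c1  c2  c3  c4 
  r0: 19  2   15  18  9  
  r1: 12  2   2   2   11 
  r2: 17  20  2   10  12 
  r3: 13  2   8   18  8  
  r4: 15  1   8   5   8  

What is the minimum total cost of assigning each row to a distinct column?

one of 2 optimal assignments: row0→col1 (cost 2), row1→col3 (cost 2), row2→col2 (cost 2), row3→col0 (cost 13), row4→col4 (cost 8)
total = 2 + 2 + 2 + 13 + 8 = 27

Minimum assignment cost: 27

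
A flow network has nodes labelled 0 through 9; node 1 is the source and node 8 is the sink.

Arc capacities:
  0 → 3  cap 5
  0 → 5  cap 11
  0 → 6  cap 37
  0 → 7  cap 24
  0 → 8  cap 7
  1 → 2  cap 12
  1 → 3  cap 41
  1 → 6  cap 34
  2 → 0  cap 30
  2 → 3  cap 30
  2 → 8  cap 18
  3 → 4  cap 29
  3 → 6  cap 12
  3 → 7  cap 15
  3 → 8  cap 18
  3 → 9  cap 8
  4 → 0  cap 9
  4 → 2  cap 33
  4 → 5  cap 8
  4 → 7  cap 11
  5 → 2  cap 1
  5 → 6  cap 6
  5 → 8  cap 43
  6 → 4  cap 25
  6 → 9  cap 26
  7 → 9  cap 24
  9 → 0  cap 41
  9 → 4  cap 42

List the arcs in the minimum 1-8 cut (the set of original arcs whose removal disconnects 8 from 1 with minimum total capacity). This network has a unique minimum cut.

Min-cut arcs: {(0,5), (0,8), (2,8), (3,8), (4,5)} (total capacity 62)

augment #1: 1→2→8 push 12
augment #2: 1→3→8 push 18
augment #3: 1→3→4→0→8 push 7
augment #4: 1→3→4→2→8 push 6
augment #5: 1→3→4→5→8 push 8
augment #6: 1→3→4→0→5→8 push 2
augment #7: 1→6→9→0→5→8 push 9
max flow = 62; residual-reachable set from 1 gives S-side
cut edges (S→T): {(0,5), (0,8), (2,8), (3,8), (4,5)} total cap 62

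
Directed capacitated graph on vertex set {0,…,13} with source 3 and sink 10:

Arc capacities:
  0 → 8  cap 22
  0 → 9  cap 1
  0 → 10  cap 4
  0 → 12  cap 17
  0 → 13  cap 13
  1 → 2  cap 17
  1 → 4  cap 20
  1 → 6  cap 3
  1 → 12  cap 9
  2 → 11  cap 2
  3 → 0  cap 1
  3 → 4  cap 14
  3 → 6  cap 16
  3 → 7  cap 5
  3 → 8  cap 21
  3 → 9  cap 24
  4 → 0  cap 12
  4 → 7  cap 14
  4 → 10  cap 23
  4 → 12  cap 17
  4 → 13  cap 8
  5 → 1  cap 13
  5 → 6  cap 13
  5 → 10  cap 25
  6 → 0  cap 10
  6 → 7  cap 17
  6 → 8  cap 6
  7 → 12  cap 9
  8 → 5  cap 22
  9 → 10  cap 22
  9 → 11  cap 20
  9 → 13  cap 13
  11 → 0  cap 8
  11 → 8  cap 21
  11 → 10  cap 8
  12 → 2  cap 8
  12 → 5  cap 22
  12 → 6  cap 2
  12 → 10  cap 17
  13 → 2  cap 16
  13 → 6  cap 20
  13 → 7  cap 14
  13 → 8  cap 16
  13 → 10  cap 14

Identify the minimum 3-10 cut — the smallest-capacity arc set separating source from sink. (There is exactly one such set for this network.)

augment #1: 3→0→10 push 1
augment #2: 3→4→10 push 14
augment #3: 3→9→10 push 22
augment #4: 3→6→0→10 push 3
augment #5: 3→7→12→10 push 5
augment #6: 3→8→5→10 push 21
augment #7: 3→9→11→10 push 2
augment #8: 3→6→0→12→10 push 7
augment #9: 3→6→7→12→10 push 4
augment #10: 3→6→8→5→10 push 1
max flow = 80; residual-reachable set from 3 gives S-side
cut edges (S→T): {(3,0), (3,4), (3,9), (6,0), (7,12), (8,5)} total cap 80

Min-cut arcs: {(3,0), (3,4), (3,9), (6,0), (7,12), (8,5)} (total capacity 80)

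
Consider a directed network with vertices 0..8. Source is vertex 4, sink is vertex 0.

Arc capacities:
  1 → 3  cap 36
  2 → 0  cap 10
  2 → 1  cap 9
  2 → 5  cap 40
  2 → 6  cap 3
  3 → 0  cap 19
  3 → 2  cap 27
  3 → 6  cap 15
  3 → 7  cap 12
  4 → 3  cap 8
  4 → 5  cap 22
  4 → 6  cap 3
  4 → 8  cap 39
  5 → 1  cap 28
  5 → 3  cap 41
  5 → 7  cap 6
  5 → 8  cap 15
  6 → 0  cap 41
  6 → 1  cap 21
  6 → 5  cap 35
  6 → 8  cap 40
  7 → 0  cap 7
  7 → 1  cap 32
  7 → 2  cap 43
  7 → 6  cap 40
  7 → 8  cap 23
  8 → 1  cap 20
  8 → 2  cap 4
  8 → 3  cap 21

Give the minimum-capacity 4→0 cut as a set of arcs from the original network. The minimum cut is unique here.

augment #1: 4→3→0 push 8
augment #2: 4→6→0 push 3
augment #3: 4→5→3→0 push 11
augment #4: 4→5→7→0 push 6
augment #5: 4→8→2→0 push 4
augment #6: 4→5→3→2→0 push 5
augment #7: 4→8→3→2→0 push 1
augment #8: 4→8→3→6→0 push 15
augment #9: 4→8→3→7→0 push 1
augment #10: 4→8→3→2→6→0 push 3
augment #11: 4→8→3→7→6→0 push 1
augment #12: 4→8→1→3→7→6→0 push 10
max flow = 68; residual-reachable set from 4 gives S-side
cut edges (S→T): {(2,0), (2,6), (3,0), (3,6), (3,7), (4,6), (5,7)} total cap 68

Min-cut arcs: {(2,0), (2,6), (3,0), (3,6), (3,7), (4,6), (5,7)} (total capacity 68)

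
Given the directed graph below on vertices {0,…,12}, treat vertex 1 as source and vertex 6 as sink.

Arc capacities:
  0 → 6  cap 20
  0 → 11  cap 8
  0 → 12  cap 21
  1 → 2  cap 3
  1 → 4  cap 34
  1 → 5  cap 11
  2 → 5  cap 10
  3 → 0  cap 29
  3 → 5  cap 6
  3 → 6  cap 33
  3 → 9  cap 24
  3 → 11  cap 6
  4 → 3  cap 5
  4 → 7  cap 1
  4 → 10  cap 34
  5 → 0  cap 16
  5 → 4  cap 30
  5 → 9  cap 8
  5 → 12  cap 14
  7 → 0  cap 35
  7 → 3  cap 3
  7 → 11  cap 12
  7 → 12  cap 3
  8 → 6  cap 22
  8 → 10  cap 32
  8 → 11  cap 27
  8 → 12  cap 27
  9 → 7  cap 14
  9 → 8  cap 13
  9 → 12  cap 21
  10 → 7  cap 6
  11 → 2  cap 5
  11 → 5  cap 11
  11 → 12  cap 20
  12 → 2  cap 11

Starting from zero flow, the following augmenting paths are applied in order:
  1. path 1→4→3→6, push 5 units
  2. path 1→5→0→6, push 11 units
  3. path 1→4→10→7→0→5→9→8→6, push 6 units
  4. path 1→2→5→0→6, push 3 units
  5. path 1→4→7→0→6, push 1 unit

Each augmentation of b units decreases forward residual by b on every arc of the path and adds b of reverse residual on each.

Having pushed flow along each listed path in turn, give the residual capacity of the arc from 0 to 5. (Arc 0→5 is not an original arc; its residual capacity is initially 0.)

Residual capacity of (0,5): 8

after path 1 (1→4→3→6, push 5): res(0,5)=0
after path 2 (1→5→0→6, push 11): res(0,5)=11
after path 3 (1→4→10→7→0→5→9→8→6, push 6): res(0,5)=5
after path 4 (1→2→5→0→6, push 3): res(0,5)=8
after path 5 (1→4→7→0→6, push 1): res(0,5)=8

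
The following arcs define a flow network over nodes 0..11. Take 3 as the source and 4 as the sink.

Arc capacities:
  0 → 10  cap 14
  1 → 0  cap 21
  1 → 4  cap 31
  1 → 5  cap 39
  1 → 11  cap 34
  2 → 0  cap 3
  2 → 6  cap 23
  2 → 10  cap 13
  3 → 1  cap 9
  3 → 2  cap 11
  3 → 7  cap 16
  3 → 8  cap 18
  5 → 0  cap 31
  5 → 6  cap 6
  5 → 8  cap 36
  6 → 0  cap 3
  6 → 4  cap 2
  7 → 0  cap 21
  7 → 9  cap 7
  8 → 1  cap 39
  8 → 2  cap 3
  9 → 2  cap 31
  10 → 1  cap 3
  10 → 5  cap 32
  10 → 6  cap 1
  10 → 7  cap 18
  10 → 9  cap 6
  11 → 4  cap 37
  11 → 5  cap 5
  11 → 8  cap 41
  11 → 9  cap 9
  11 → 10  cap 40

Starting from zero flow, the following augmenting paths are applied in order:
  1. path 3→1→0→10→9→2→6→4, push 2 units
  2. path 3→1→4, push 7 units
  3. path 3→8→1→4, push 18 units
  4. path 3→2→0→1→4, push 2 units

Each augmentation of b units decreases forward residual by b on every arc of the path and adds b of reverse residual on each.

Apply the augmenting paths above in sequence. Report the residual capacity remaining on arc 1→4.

after path 1 (3→1→0→10→9→2→6→4, push 2): res(1,4)=31
after path 2 (3→1→4, push 7): res(1,4)=24
after path 3 (3→8→1→4, push 18): res(1,4)=6
after path 4 (3→2→0→1→4, push 2): res(1,4)=4

Residual capacity of (1,4): 4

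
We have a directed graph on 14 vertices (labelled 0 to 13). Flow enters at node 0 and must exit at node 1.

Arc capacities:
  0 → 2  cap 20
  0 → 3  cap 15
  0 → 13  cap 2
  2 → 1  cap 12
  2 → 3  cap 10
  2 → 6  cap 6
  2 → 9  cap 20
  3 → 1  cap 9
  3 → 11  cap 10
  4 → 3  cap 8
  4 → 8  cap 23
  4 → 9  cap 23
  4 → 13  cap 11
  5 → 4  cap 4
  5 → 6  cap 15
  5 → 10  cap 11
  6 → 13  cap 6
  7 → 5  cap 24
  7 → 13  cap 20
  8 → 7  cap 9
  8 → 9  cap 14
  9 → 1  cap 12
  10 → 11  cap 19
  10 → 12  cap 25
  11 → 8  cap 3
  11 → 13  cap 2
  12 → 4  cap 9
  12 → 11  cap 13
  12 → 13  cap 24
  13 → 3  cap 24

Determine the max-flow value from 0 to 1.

Maximum flow value: 32

augment #1: 0→2→1 bottleneck 12, total now 12
augment #2: 0→3→1 bottleneck 9, total now 21
augment #3: 0→2→9→1 bottleneck 8, total now 29
augment #4: 0→3→11→8→9→1 bottleneck 3, total now 32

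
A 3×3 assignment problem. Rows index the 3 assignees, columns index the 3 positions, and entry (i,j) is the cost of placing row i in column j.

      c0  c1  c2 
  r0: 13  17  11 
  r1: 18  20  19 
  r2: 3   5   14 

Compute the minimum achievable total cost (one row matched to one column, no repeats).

Minimum assignment cost: 34

one of 2 optimal assignments: row0→col2 (cost 11), row1→col0 (cost 18), row2→col1 (cost 5)
total = 11 + 18 + 5 = 34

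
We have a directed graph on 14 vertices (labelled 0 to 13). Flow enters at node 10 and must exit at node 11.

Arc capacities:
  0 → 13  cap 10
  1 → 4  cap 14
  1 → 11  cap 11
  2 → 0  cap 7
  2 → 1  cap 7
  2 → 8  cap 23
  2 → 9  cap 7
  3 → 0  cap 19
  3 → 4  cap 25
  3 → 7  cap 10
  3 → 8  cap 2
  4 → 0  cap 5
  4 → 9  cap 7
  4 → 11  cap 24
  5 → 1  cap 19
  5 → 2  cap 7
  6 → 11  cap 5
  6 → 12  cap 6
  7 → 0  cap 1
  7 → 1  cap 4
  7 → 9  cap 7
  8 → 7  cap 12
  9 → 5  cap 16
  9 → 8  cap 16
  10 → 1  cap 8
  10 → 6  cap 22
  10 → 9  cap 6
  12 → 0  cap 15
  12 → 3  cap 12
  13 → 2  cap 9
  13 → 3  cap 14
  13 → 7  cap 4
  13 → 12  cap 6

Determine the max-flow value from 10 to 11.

Maximum flow value: 25

augment #1: 10→1→11 bottleneck 8, total now 8
augment #2: 10→6→11 bottleneck 5, total now 13
augment #3: 10→9→5→1→11 bottleneck 3, total now 16
augment #4: 10→6→12→3→4→11 bottleneck 6, total now 22
augment #5: 10→9→5→1→4→11 bottleneck 3, total now 25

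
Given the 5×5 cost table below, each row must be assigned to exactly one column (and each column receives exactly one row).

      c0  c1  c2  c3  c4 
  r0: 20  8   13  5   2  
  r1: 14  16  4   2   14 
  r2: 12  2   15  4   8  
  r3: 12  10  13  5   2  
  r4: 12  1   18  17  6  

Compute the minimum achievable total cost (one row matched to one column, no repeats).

optimal assignment: row0→col4 (cost 2), row1→col2 (cost 4), row2→col3 (cost 4), row3→col0 (cost 12), row4→col1 (cost 1)
total = 2 + 4 + 4 + 12 + 1 = 23

Minimum assignment cost: 23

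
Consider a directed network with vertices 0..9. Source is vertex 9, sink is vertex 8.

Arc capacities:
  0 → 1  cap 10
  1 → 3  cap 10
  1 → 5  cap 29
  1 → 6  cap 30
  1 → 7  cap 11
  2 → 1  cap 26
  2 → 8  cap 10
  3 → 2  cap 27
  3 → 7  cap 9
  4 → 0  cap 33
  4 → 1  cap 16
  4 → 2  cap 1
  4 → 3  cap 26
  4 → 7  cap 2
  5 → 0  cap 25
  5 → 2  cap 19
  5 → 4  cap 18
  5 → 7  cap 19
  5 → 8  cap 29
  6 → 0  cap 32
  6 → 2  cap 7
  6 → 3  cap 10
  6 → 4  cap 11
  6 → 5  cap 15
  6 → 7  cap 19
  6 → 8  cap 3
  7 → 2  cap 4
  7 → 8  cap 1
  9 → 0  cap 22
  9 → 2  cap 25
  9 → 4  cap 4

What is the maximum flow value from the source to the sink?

Maximum flow value: 39

augment #1: 9→2→8 bottleneck 10, total now 10
augment #2: 9→4→7→8 bottleneck 1, total now 11
augment #3: 9→0→1→5→8 bottleneck 10, total now 21
augment #4: 9→2→1→5→8 bottleneck 15, total now 36
augment #5: 9→4→1→5→8 bottleneck 3, total now 39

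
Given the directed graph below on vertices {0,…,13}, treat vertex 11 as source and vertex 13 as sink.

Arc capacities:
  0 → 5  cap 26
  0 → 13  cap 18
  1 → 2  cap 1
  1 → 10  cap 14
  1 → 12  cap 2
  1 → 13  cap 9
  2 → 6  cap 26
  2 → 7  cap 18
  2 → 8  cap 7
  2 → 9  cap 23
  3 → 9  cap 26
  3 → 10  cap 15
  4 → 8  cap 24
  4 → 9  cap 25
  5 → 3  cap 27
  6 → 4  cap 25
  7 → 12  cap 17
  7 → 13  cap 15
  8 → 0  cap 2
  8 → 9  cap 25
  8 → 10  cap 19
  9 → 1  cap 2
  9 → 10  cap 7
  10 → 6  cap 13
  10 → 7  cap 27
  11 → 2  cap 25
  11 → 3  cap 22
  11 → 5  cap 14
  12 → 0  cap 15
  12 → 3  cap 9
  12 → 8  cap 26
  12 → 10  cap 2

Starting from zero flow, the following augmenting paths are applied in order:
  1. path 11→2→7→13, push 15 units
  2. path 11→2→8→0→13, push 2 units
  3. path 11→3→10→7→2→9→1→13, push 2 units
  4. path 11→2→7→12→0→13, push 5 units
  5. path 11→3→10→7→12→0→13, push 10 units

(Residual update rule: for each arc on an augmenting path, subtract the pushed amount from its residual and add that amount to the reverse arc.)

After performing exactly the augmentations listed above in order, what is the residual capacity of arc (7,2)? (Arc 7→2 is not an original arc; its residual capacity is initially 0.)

after path 1 (11→2→7→13, push 15): res(7,2)=15
after path 2 (11→2→8→0→13, push 2): res(7,2)=15
after path 3 (11→3→10→7→2→9→1→13, push 2): res(7,2)=13
after path 4 (11→2→7→12→0→13, push 5): res(7,2)=18
after path 5 (11→3→10→7→12→0→13, push 10): res(7,2)=18

Residual capacity of (7,2): 18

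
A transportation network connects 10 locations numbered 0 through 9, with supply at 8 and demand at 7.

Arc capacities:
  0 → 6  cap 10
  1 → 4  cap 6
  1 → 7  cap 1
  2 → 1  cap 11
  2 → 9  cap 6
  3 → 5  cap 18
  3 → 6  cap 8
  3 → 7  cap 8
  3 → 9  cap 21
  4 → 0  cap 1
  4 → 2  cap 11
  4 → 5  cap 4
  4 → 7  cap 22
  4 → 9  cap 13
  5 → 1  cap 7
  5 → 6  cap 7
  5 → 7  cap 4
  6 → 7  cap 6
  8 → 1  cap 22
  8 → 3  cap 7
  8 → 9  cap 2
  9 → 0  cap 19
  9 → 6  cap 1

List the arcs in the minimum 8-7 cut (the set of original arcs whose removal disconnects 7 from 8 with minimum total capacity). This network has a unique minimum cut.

Min-cut arcs: {(1,4), (1,7), (8,3), (8,9)} (total capacity 16)

augment #1: 8→1→7 push 1
augment #2: 8→3→7 push 7
augment #3: 8→1→4→7 push 6
augment #4: 8→9→6→7 push 1
augment #5: 8→9→0→6→7 push 1
max flow = 16; residual-reachable set from 8 gives S-side
cut edges (S→T): {(1,4), (1,7), (8,3), (8,9)} total cap 16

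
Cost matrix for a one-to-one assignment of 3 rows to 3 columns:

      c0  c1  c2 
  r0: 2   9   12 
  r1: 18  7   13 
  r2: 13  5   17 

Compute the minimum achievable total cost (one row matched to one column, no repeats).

optimal assignment: row0→col0 (cost 2), row1→col2 (cost 13), row2→col1 (cost 5)
total = 2 + 13 + 5 = 20

Minimum assignment cost: 20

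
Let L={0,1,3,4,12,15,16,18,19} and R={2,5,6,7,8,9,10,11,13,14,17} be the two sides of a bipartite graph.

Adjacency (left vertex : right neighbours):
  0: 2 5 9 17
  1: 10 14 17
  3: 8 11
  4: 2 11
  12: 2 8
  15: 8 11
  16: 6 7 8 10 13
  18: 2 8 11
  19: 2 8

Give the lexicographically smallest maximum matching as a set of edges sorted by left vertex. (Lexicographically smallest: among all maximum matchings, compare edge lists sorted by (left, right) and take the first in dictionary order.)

|M| = 6 (so the lex-smallest maximum matching has 6 edges)
process left vertices in ascending order; for each, take the smallest-labelled available neighbour that still permits 6 edges overall, or leave it unmatched if none does
lex-smallest matching: {0-5, 1-10, 3-8, 4-2, 15-11, 16-6}

Lex-smallest maximum matching: {(0,5), (1,10), (3,8), (4,2), (15,11), (16,6)}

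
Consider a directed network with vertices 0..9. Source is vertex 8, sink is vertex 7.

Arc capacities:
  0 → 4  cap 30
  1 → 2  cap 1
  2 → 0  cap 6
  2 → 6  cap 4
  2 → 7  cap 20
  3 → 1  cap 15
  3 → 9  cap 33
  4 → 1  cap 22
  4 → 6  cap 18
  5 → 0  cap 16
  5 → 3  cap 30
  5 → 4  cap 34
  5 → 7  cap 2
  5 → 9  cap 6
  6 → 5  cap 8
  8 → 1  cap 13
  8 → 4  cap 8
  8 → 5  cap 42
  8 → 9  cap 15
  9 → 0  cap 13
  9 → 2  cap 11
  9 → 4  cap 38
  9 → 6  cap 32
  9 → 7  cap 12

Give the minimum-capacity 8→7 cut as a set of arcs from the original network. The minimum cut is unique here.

Min-cut arcs: {(1,2), (5,7), (9,2), (9,7)} (total capacity 26)

augment #1: 8→5→7 push 2
augment #2: 8→9→7 push 12
augment #3: 8→1→2→7 push 1
augment #4: 8→9→2→7 push 3
augment #5: 8→5→9→2→7 push 6
augment #6: 8→5→3→9→2→7 push 2
max flow = 26; residual-reachable set from 8 gives S-side
cut edges (S→T): {(1,2), (5,7), (9,2), (9,7)} total cap 26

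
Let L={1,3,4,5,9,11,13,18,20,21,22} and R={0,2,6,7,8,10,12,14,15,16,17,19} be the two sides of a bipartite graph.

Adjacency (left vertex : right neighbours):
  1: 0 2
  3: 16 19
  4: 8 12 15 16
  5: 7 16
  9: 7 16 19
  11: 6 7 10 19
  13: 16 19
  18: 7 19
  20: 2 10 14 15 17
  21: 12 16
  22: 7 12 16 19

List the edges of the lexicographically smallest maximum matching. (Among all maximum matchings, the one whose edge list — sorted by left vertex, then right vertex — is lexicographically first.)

|M| = 8 (so the lex-smallest maximum matching has 8 edges)
process left vertices in ascending order; for each, take the smallest-labelled available neighbour that still permits 8 edges overall, or leave it unmatched if none does
lex-smallest matching: {1-0, 3-16, 4-8, 5-7, 9-19, 11-6, 20-2, 21-12}

Lex-smallest maximum matching: {(1,0), (3,16), (4,8), (5,7), (9,19), (11,6), (20,2), (21,12)}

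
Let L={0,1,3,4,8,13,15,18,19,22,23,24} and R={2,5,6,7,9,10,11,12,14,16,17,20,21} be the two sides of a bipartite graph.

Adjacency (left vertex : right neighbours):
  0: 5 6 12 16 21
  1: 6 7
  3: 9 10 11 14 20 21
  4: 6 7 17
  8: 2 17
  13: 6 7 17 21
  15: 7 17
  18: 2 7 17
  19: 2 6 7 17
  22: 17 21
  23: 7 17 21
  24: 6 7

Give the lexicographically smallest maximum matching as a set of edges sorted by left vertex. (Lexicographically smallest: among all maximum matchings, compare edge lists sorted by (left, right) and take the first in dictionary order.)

Lex-smallest maximum matching: {(0,5), (1,6), (3,9), (4,7), (8,2), (13,17), (22,21)}

|M| = 7 (so the lex-smallest maximum matching has 7 edges)
process left vertices in ascending order; for each, take the smallest-labelled available neighbour that still permits 7 edges overall, or leave it unmatched if none does
lex-smallest matching: {0-5, 1-6, 3-9, 4-7, 8-2, 13-17, 22-21}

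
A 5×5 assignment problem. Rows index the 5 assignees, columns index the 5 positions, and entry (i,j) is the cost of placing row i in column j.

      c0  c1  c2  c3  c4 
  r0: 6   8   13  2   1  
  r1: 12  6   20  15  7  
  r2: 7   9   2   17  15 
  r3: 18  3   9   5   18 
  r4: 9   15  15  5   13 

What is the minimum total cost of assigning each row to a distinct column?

Minimum assignment cost: 23

one of 4 optimal assignments: row0→col0 (cost 6), row1→col4 (cost 7), row2→col2 (cost 2), row3→col1 (cost 3), row4→col3 (cost 5)
total = 6 + 7 + 2 + 3 + 5 = 23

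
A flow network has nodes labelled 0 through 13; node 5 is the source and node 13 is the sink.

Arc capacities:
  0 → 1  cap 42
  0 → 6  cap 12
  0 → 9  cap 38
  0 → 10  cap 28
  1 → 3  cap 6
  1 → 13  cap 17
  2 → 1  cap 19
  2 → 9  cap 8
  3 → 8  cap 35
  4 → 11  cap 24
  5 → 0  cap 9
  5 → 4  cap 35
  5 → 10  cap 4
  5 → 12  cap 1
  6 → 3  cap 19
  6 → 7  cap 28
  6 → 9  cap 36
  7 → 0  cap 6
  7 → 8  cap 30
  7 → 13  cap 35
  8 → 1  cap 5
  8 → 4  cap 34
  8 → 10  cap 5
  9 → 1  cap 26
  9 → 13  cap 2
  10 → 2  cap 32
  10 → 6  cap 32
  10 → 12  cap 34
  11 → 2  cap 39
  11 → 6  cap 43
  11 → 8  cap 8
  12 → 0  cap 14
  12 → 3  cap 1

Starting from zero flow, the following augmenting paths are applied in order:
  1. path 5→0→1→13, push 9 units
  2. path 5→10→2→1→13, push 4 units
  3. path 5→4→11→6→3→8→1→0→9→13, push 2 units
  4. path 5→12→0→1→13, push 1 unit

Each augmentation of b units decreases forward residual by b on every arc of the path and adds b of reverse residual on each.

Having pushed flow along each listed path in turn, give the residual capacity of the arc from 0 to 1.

after path 1 (5→0→1→13, push 9): res(0,1)=33
after path 2 (5→10→2→1→13, push 4): res(0,1)=33
after path 3 (5→4→11→6→3→8→1→0→9→13, push 2): res(0,1)=35
after path 4 (5→12→0→1→13, push 1): res(0,1)=34

Residual capacity of (0,1): 34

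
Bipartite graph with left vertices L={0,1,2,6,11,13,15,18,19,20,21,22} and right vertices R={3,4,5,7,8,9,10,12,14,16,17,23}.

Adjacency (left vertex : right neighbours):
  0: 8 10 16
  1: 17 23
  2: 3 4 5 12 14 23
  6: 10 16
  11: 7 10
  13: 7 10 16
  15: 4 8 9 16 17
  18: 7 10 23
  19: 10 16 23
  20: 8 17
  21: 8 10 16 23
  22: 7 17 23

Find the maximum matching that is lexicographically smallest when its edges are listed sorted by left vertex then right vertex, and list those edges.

Lex-smallest maximum matching: {(0,8), (1,17), (2,3), (6,10), (11,7), (13,16), (15,4), (18,23)}

|M| = 8 (so the lex-smallest maximum matching has 8 edges)
process left vertices in ascending order; for each, take the smallest-labelled available neighbour that still permits 8 edges overall, or leave it unmatched if none does
lex-smallest matching: {0-8, 1-17, 2-3, 6-10, 11-7, 13-16, 15-4, 18-23}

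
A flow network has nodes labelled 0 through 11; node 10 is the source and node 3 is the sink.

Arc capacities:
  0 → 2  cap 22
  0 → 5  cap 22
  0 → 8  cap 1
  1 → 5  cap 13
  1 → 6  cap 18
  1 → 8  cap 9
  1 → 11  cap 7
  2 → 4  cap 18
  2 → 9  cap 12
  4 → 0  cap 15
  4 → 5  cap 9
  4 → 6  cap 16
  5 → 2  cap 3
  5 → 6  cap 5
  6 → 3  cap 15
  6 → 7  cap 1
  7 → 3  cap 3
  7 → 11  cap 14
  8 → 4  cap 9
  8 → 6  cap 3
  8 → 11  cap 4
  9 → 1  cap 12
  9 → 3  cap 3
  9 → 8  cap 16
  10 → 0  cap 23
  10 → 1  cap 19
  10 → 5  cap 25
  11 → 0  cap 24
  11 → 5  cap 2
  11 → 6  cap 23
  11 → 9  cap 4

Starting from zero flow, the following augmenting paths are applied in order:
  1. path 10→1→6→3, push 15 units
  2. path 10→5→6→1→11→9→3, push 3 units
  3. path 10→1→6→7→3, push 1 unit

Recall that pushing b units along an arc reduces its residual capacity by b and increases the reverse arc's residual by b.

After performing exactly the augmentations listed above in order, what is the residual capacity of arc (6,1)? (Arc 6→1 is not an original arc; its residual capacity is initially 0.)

after path 1 (10→1→6→3, push 15): res(6,1)=15
after path 2 (10→5→6→1→11→9→3, push 3): res(6,1)=12
after path 3 (10→1→6→7→3, push 1): res(6,1)=13

Residual capacity of (6,1): 13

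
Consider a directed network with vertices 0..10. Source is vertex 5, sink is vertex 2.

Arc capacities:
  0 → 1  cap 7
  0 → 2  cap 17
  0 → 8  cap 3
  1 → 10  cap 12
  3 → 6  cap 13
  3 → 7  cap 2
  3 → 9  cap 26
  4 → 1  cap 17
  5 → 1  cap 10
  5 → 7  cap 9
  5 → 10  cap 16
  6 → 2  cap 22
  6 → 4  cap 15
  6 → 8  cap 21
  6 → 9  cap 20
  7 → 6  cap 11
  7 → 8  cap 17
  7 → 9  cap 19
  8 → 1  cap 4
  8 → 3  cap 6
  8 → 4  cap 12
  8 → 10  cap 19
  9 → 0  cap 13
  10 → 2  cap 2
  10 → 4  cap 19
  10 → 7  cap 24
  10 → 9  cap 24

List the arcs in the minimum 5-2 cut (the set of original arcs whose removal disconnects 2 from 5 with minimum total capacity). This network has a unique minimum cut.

Min-cut arcs: {(7,6), (8,3), (9,0), (10,2)} (total capacity 32)

augment #1: 5→10→2 push 2
augment #2: 5→7→6→2 push 9
augment #3: 5→10→7→6→2 push 2
augment #4: 5→10→9→0→2 push 12
augment #5: 5→1→10→9→0→2 push 1
augment #6: 5→1→10→7→8→3→6→2 push 6
max flow = 32; residual-reachable set from 5 gives S-side
cut edges (S→T): {(7,6), (8,3), (9,0), (10,2)} total cap 32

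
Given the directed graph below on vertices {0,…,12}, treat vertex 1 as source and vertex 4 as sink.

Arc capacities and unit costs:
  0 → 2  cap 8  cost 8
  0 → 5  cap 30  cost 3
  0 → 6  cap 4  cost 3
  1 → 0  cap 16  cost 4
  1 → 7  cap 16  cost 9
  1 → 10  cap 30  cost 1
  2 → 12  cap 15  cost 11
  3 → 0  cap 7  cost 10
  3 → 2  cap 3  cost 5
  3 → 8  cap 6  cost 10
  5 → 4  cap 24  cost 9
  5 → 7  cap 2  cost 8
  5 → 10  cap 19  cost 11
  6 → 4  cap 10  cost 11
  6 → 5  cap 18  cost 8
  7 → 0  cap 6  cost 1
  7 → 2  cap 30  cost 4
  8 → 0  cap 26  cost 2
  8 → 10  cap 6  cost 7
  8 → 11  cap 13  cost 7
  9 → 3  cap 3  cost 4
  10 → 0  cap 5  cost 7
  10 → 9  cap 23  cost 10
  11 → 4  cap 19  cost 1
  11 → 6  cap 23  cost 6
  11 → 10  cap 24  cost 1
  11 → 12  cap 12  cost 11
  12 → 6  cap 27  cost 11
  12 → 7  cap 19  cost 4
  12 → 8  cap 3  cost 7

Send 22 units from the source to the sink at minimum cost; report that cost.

Minimum cost for 22 units: 378

shortest-cost path #1: 1→0→5→4 push 16 @ unit cost 16 (adds 256)
shortest-cost path #2: 1→10→0→5→4 push 5 @ unit cost 20 (adds 100)
shortest-cost path #3: 1→7→0→5→4 push 1 @ unit cost 22 (adds 22)
total cost = 378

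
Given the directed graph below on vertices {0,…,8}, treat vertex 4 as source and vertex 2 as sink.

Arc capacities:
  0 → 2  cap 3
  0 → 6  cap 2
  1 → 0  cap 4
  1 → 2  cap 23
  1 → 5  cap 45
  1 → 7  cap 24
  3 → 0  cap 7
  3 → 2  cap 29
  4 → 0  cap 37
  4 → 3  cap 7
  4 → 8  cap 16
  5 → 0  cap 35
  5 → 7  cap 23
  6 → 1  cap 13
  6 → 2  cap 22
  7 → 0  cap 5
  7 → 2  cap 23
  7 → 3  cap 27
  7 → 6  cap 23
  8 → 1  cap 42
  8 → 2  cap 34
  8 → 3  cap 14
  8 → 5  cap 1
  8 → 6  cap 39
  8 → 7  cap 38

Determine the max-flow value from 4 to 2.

augment #1: 4→0→2 bottleneck 3, total now 3
augment #2: 4→3→2 bottleneck 7, total now 10
augment #3: 4→8→2 bottleneck 16, total now 26
augment #4: 4→0→6→2 bottleneck 2, total now 28

Maximum flow value: 28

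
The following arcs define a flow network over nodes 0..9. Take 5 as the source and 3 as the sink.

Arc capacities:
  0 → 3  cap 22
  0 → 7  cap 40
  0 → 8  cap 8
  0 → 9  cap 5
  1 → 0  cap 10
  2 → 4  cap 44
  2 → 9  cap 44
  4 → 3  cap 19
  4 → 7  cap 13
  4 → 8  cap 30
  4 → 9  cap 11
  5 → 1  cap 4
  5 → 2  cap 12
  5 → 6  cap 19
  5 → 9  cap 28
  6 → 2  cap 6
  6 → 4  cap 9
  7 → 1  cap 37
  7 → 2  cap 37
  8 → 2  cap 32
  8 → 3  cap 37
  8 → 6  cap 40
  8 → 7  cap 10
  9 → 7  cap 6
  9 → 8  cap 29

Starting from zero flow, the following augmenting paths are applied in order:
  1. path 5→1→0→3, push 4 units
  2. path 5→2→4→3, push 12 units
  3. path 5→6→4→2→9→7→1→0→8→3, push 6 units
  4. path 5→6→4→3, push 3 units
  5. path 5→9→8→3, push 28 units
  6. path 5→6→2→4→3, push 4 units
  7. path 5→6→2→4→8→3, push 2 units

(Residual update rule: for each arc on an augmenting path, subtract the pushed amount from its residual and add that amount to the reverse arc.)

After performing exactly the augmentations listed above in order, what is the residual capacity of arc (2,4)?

Residual capacity of (2,4): 32

after path 1 (5→1→0→3, push 4): res(2,4)=44
after path 2 (5→2→4→3, push 12): res(2,4)=32
after path 3 (5→6→4→2→9→7→1→0→8→3, push 6): res(2,4)=38
after path 4 (5→6→4→3, push 3): res(2,4)=38
after path 5 (5→9→8→3, push 28): res(2,4)=38
after path 6 (5→6→2→4→3, push 4): res(2,4)=34
after path 7 (5→6→2→4→8→3, push 2): res(2,4)=32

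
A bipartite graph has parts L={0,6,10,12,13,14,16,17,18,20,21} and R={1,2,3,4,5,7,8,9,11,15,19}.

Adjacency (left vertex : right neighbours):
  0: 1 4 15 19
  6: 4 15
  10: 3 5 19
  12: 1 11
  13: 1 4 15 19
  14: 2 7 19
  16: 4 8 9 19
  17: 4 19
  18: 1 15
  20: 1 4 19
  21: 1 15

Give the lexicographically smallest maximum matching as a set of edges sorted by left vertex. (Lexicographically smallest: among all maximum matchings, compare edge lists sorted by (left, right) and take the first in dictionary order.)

|M| = 8 (so the lex-smallest maximum matching has 8 edges)
process left vertices in ascending order; for each, take the smallest-labelled available neighbour that still permits 8 edges overall, or leave it unmatched if none does
lex-smallest matching: {0-1, 6-4, 10-3, 12-11, 13-15, 14-2, 16-8, 17-19}

Lex-smallest maximum matching: {(0,1), (6,4), (10,3), (12,11), (13,15), (14,2), (16,8), (17,19)}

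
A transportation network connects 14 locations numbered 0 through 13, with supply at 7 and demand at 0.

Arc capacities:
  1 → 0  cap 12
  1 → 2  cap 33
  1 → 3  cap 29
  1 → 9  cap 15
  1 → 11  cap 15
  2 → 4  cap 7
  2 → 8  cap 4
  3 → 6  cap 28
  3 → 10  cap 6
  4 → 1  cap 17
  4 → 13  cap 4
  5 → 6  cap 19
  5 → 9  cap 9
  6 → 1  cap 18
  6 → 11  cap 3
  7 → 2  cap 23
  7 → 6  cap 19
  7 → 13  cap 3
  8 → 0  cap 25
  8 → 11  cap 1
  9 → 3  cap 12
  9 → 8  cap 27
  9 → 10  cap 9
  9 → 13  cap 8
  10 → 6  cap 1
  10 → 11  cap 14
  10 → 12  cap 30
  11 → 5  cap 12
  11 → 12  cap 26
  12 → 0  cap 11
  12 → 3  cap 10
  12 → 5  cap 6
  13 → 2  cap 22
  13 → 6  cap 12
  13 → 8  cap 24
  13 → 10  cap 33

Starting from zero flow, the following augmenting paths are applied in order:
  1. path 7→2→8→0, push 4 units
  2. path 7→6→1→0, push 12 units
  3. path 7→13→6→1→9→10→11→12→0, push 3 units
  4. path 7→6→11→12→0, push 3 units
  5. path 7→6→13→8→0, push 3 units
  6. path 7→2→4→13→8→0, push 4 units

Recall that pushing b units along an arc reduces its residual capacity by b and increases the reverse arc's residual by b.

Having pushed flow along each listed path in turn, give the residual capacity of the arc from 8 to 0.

Residual capacity of (8,0): 14

after path 1 (7→2→8→0, push 4): res(8,0)=21
after path 2 (7→6→1→0, push 12): res(8,0)=21
after path 3 (7→13→6→1→9→10→11→12→0, push 3): res(8,0)=21
after path 4 (7→6→11→12→0, push 3): res(8,0)=21
after path 5 (7→6→13→8→0, push 3): res(8,0)=18
after path 6 (7→2→4→13→8→0, push 4): res(8,0)=14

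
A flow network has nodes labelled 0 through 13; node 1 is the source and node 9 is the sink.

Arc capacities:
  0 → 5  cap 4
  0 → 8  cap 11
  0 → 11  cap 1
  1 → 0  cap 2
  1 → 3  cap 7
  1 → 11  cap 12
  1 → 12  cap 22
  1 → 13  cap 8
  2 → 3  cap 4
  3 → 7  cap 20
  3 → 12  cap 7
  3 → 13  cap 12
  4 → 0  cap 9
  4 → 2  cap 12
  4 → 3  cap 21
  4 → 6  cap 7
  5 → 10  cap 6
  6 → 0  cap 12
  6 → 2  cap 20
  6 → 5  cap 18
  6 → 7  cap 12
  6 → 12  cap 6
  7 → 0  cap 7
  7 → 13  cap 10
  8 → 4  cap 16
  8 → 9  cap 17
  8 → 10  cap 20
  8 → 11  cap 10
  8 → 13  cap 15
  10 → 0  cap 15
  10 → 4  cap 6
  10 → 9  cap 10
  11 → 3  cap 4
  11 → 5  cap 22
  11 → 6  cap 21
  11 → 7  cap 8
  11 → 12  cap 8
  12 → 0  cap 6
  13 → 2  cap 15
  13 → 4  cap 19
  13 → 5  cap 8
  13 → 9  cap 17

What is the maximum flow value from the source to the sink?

augment #1: 1→13→9 bottleneck 8, total now 8
augment #2: 1→0→8→9 bottleneck 2, total now 10
augment #3: 1→3→13→9 bottleneck 7, total now 17
augment #4: 1→11→3→13→9 bottleneck 2, total now 19
augment #5: 1→11→5→10→9 bottleneck 6, total now 25
augment #6: 1→12→0→8→9 bottleneck 6, total now 31
augment #7: 1→11→6→0→8→9 bottleneck 3, total now 34

Maximum flow value: 34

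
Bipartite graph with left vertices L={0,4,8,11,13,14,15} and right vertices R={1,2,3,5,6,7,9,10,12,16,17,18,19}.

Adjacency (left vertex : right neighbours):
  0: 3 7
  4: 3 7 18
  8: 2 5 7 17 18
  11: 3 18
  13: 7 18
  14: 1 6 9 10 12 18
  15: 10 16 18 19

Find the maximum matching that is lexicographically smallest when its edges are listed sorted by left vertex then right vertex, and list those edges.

Lex-smallest maximum matching: {(0,3), (4,7), (8,2), (11,18), (14,1), (15,10)}

|M| = 6 (so the lex-smallest maximum matching has 6 edges)
process left vertices in ascending order; for each, take the smallest-labelled available neighbour that still permits 6 edges overall, or leave it unmatched if none does
lex-smallest matching: {0-3, 4-7, 8-2, 11-18, 14-1, 15-10}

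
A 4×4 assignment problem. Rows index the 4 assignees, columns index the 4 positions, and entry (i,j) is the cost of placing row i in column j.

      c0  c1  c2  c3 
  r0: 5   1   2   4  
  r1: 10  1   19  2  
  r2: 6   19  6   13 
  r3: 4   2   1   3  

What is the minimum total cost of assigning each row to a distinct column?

Minimum assignment cost: 10

optimal assignment: row0→col1 (cost 1), row1→col3 (cost 2), row2→col0 (cost 6), row3→col2 (cost 1)
total = 1 + 2 + 6 + 1 = 10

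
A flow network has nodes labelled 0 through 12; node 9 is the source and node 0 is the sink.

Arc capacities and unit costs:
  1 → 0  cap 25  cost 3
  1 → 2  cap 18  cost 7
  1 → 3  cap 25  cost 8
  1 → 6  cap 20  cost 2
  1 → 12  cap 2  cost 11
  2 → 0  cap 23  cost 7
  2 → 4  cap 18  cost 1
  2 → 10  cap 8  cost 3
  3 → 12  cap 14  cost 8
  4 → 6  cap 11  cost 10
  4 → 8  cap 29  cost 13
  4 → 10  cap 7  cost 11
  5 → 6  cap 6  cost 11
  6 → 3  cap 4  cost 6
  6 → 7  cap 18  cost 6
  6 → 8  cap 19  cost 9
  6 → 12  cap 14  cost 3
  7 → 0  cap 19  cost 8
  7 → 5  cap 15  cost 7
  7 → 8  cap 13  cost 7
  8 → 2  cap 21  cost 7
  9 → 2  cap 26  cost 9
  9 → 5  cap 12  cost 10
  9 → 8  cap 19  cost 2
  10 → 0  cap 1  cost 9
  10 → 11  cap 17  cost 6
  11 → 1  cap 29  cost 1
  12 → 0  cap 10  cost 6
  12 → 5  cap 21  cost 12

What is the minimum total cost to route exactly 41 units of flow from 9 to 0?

Minimum cost for 41 units: 833

shortest-cost path #1: 9→2→0 push 23 @ unit cost 16 (adds 368)
shortest-cost path #2: 9→2→10→0 push 1 @ unit cost 21 (adds 21)
shortest-cost path #3: 9→2→10→11→1→0 push 2 @ unit cost 22 (adds 44)
shortest-cost path #4: 9→8→2→10→11→1→0 push 5 @ unit cost 22 (adds 110)
shortest-cost path #5: 9→8→2→4→6→12→0 push 10 @ unit cost 29 (adds 290)
total cost = 833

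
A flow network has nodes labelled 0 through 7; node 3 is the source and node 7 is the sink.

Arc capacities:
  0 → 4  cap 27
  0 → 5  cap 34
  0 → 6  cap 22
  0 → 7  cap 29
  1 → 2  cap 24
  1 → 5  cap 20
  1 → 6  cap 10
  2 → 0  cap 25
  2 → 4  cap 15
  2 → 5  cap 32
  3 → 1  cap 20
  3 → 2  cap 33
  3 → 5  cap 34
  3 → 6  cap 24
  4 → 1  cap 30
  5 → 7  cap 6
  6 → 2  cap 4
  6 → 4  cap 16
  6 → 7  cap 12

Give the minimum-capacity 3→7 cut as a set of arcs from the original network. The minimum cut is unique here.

augment #1: 3→5→7 push 6
augment #2: 3→6→7 push 12
augment #3: 3→2→0→7 push 25
max flow = 43; residual-reachable set from 3 gives S-side
cut edges (S→T): {(2,0), (5,7), (6,7)} total cap 43

Min-cut arcs: {(2,0), (5,7), (6,7)} (total capacity 43)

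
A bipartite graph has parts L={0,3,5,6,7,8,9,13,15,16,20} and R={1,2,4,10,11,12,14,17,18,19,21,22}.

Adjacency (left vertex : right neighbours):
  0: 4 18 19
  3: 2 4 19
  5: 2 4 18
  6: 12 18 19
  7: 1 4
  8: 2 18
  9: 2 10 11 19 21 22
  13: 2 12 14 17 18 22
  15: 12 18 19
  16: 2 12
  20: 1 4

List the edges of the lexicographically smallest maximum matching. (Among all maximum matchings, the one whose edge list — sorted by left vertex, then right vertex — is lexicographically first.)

Lex-smallest maximum matching: {(0,4), (3,2), (5,18), (6,12), (7,1), (9,10), (13,14), (15,19)}

|M| = 8 (so the lex-smallest maximum matching has 8 edges)
process left vertices in ascending order; for each, take the smallest-labelled available neighbour that still permits 8 edges overall, or leave it unmatched if none does
lex-smallest matching: {0-4, 3-2, 5-18, 6-12, 7-1, 9-10, 13-14, 15-19}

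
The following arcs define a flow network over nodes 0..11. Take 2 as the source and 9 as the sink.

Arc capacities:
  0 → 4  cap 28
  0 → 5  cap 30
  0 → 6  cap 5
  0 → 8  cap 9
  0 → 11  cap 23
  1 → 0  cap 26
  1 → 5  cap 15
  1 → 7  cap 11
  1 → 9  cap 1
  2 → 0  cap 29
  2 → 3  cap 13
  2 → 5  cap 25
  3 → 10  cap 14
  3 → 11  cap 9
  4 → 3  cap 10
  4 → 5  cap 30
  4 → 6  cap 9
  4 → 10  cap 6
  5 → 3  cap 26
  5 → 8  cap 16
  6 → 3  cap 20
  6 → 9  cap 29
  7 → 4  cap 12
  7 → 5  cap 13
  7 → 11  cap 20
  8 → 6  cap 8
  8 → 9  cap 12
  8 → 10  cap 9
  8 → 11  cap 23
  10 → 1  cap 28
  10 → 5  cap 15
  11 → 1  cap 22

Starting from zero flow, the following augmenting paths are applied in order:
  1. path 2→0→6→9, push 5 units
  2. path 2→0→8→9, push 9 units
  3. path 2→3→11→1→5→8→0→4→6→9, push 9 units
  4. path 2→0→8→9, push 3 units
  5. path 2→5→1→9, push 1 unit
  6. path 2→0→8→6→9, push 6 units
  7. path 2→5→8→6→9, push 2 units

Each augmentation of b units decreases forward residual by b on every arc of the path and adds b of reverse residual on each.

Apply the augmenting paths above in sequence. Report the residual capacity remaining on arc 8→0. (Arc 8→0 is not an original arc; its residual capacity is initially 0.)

Residual capacity of (8,0): 9

after path 1 (2→0→6→9, push 5): res(8,0)=0
after path 2 (2→0→8→9, push 9): res(8,0)=9
after path 3 (2→3→11→1→5→8→0→4→6→9, push 9): res(8,0)=0
after path 4 (2→0→8→9, push 3): res(8,0)=3
after path 5 (2→5→1→9, push 1): res(8,0)=3
after path 6 (2→0→8→6→9, push 6): res(8,0)=9
after path 7 (2→5→8→6→9, push 2): res(8,0)=9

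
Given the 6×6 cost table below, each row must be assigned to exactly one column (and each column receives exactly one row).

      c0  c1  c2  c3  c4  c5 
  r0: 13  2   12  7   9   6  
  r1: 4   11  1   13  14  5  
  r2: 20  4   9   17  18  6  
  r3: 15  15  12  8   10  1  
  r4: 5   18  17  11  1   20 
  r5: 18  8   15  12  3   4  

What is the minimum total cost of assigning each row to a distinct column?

optimal assignment: row0→col3 (cost 7), row1→col2 (cost 1), row2→col1 (cost 4), row3→col5 (cost 1), row4→col0 (cost 5), row5→col4 (cost 3)
total = 7 + 1 + 4 + 1 + 5 + 3 = 21

Minimum assignment cost: 21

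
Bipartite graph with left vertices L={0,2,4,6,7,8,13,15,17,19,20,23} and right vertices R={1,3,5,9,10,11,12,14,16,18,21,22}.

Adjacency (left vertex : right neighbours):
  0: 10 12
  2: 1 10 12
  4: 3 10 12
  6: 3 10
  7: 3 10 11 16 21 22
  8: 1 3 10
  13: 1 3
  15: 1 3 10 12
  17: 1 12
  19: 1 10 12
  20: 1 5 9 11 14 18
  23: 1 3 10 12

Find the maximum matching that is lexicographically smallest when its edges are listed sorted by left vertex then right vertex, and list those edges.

Lex-smallest maximum matching: {(0,10), (2,1), (4,3), (7,11), (15,12), (20,5)}

|M| = 6 (so the lex-smallest maximum matching has 6 edges)
process left vertices in ascending order; for each, take the smallest-labelled available neighbour that still permits 6 edges overall, or leave it unmatched if none does
lex-smallest matching: {0-10, 2-1, 4-3, 7-11, 15-12, 20-5}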